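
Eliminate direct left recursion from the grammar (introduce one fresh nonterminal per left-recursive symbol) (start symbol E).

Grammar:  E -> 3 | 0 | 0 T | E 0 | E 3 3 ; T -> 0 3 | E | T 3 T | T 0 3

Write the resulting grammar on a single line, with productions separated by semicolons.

Left recursion appears on E, T.
For E: α = {0, 3 3}, β = {3, 0, 0 T}. Rewrite as E → β E' and E' → α E' | ε.
For T: α = {3 T, 0 3}, β = {0 3, E}. Rewrite as T → β T' and T' → α T' | ε.

E -> 3 E' | 0 E' | 0 T E'; T -> 0 3 T' | E T'; E' -> 0 E' | 3 3 E' | eps; T' -> 3 T T' | 0 3 T' | eps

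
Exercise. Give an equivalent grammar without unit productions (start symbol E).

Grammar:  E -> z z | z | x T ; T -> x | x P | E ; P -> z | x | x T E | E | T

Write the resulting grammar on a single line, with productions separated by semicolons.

E -> z z | z | x T; T -> z z | z | x T | x | x P; P -> z z | z | x T | x | x T E | x P

Unit pairs: P ⇒* {E, T}; T ⇒* {E}.
For every A with A ⇒* B via unit rules, add B's non-unit alternatives to A; then delete every rule of the form X → Y.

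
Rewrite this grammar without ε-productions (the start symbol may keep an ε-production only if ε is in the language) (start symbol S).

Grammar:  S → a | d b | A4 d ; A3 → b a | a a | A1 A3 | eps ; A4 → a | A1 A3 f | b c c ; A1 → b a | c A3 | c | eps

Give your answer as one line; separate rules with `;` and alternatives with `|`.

S → a | d b | A4 d; A3 → b a | a a | A1 A3 | A1; A4 → a | A1 A3 f | A1 f | A3 f | f | b c c; A1 → b a | c A3 | c

The nullable symbols are {A1, A3}.
ε ∉ L(G), so no ε-production is kept.
Expand every rule over subsets of its nullable positions: A3 → A1 A3 gives A1 A3 | A1. A4 → A1 A3 f gives A1 A3 f | A1 f | A3 f | f. A1 → c A3 gives c A3 | c.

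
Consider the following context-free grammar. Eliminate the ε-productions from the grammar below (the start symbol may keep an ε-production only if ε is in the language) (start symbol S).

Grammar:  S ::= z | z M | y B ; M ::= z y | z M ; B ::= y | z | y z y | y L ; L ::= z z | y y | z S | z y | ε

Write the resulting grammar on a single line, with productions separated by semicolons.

Nullable nonterminals: {L}.
ε ∉ L(G), so no ε-production is kept.

S ::= z | z M | y B; M ::= z y | z M; B ::= y | z | y z y | y L; L ::= z z | y y | z S | z y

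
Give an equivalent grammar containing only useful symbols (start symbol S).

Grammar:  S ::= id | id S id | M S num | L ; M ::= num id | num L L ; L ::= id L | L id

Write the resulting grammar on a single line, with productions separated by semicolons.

Generating nonterminals: {M, S}.
Reachable from S after that: {M, S}.
Removed useless symbols: {L} and every production mentioning them.

S ::= id | id S id | M S num; M ::= num id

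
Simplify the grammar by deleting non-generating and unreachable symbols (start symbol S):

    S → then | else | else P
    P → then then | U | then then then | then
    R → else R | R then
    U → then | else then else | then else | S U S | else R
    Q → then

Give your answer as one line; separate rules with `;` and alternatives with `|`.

Generating nonterminals: {P, Q, S, U}.
Reachable from S after that: {P, S, U}.
Removed useless symbols: {Q, R} and every production mentioning them.

S → then | else | else P; P → then then | U | then then then | then; U → then | else then else | then else | S U S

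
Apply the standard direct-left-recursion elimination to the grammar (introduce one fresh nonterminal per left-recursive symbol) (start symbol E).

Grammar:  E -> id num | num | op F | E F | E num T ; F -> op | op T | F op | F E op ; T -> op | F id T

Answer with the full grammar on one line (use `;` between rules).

E, F are directly left-recursive.
For E: α = {F, num T}, β = {id num, num, op F}. Rewrite as E → β E' and E' → α E' | ε.
For F: α = {op, E op}, β = {op, op T}. Rewrite as F → β F' and F' → α F' | ε.

E -> id num E' | num E' | op F E'; F -> op F' | op T F'; T -> op | F id T; E' -> F E' | num T E' | ε; F' -> op F' | E op F' | ε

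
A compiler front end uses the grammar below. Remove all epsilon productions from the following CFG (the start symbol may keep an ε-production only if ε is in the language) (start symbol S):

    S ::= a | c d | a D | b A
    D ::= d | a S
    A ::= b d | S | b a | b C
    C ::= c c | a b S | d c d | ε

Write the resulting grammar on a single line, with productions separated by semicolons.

S ::= a | c d | a D | b A; D ::= d | a S; A ::= b d | S | b a | b C | b; C ::= c c | a b S | d c d

The nullable symbols are {C}.
ε ∉ L(G), so no ε-production is kept.
Expand every rule over subsets of its nullable positions: A → b C gives b C | b.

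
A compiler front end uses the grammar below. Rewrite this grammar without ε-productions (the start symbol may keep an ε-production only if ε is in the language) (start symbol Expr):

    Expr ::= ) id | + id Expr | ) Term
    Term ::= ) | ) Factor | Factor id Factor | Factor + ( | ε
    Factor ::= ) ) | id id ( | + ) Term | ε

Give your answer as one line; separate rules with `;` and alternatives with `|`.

Nullable set = {Factor, Term}.
ε ∉ L(G), so no ε-production is kept.
For each production, add variants omitting each subset of nullable occurrences: Expr → ) Term gives ) Term | ). Term → Factor id Factor gives Factor id Factor | Factor id | id Factor | id. Term → Factor + ( gives Factor + ( | + (. Factor → + ) Term gives + ) Term | + ).

Expr ::= ) id | + id Expr | ) Term | ); Term ::= ) | ) Factor | Factor id Factor | Factor id | id Factor | id | Factor + ( | + (; Factor ::= ) ) | id id ( | + ) Term | + )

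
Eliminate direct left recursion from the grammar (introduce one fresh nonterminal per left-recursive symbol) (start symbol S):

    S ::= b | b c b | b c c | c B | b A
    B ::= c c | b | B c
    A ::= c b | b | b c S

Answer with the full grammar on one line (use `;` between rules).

S ::= b | b c b | b c c | c B | b A; B ::= c c B' | b B'; A ::= c b | b | b c S; B' ::= c B' | epsilon

Left recursion appears on B.
For B: α = {c}, β = {c c, b}. Rewrite as B → β B' and B' → α B' | ε.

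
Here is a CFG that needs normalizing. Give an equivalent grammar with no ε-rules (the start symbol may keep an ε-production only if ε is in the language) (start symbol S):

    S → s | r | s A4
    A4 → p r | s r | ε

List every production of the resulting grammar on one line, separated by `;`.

Nullable set = {A4}.
ε ∉ L(G), so no ε-production is kept.

S → s | r | s A4; A4 → p r | s r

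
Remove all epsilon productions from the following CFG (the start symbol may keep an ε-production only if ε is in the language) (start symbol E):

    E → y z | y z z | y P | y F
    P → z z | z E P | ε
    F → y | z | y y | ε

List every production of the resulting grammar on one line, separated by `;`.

E → y z | y z z | y P | y | y F; P → z z | z E P | z E; F → y | z | y y

The nullable symbols are {F, P}.
ε ∉ L(G), so no ε-production is kept.
For each production, add variants omitting each subset of nullable occurrences: E → y P gives y P | y. P → z E P gives z E P | z E.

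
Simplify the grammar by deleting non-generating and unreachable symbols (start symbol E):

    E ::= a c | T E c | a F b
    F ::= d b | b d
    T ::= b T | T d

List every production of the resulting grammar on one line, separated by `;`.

E ::= a c | a F b; F ::= d b | b d

Generating nonterminals: {E, F}.
Reachable from E after that: {E, F}.
Removed useless symbols: {T} and every production mentioning them.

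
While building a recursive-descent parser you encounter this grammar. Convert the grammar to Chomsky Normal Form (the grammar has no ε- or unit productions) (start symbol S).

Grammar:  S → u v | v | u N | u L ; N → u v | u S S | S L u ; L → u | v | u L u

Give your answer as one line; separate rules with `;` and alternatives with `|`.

S → X1 X2 | v | X1 N | X1 L; N → X1 X2 | X1 Y1 | S Y2; L → u | v | X1 Y3; X1 → u; X2 → v; Y1 → S S; Y2 → L X1; Y3 → L X1

Introduce a nonterminal for each terminal appearing in a rule of length ≥ 2: X1 → u, X2 → v.
Binarize each right-hand side of length ≥ 3 by chaining fresh nonterminals (Y1, Y2, …): affected rules were N → X1 S S; N → S L X1; L → X1 L X1.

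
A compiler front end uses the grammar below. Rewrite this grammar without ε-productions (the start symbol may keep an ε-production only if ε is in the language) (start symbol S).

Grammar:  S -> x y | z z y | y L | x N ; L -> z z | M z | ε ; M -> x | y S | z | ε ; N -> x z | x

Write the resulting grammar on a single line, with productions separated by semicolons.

S -> x y | z z y | y L | y | x N; L -> z z | M z | z; M -> x | y S | z; N -> x z | x

Nullable nonterminals: {L, M}.
ε ∉ L(G), so no ε-production is kept.
For each production, add variants omitting each subset of nullable occurrences: S → y L gives y L | y. L → M z gives M z | z.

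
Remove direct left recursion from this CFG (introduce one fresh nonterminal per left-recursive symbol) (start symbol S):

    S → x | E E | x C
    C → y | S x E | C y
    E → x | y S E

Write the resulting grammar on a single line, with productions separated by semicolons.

S → x | E E | x C; C → y C' | S x E C'; E → x | y S E; C' → y C' | ε

Directly left-recursive nonterminal: C.
For C: α = {y}, β = {y, S x E}. Rewrite as C → β C' and C' → α C' | ε.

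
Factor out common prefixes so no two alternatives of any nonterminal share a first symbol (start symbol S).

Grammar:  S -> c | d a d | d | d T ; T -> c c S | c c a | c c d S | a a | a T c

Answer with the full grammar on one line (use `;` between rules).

S has alternatives sharing prefix 'd': factor to S → d S' with S' → a d | ε | T.
T has alternatives sharing prefix 'c c': factor to T → c c T' with T' → S | a | d S.
T has alternatives sharing prefix 'a': factor to T → a T'' with T'' → a | T c.

S -> c | d S'; T -> c c T' | a T''; S' -> a d | ε | T; T' -> S | a | d S; T'' -> a | T c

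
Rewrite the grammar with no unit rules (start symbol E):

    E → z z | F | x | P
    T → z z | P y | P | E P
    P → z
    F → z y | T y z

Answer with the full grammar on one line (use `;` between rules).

Unit pairs: E ⇒* {F, P}; T ⇒* {P}.
For each unit pair (A, B), copy every non-unit production of B to A, then drop all unit productions.

E → z z | x | z y | T y z | z; T → z | z z | P y | E P; P → z; F → z y | T y z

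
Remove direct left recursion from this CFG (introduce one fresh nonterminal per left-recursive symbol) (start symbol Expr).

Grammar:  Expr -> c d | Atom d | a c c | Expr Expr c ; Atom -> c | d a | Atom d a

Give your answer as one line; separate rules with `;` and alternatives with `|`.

Directly left-recursive nonterminals: Expr, Atom.
For Expr: α = {Expr c}, β = {c d, Atom d, a c c}. Rewrite as Expr → β Expr1 and Expr1 → α Expr1 | ε.
For Atom: α = {d a}, β = {c, d a}. Rewrite as Atom → β Atom1 and Atom1 → α Atom1 | ε.

Expr -> c d Expr1 | Atom d Expr1 | a c c Expr1; Atom -> c Atom1 | d a Atom1; Expr1 -> Expr c Expr1 | ε; Atom1 -> d a Atom1 | ε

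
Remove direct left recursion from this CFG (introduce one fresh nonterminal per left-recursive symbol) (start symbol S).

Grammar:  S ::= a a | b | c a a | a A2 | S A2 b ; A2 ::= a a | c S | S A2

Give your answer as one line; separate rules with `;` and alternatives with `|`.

S ::= a a S' | b S' | c a a S' | a A2 S'; A2 ::= a a | c S | S A2; S' ::= A2 b S' | ε

Left recursion appears on S.
For S: α = {A2 b}, β = {a a, b, c a a, a A2}. Rewrite as S → β S' and S' → α S' | ε.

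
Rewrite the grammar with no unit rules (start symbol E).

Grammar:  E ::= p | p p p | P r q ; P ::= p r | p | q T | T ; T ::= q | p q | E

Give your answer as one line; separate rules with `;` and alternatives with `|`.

Unit pairs: P ⇒* {E, T}; T ⇒* {E}.
For every A with A ⇒* B via unit rules, add B's non-unit alternatives to A; then delete every rule of the form X → Y.

E ::= p | p p p | P r q; P ::= p | p p p | P r q | p r | q T | q | p q; T ::= p | p p p | P r q | q | p q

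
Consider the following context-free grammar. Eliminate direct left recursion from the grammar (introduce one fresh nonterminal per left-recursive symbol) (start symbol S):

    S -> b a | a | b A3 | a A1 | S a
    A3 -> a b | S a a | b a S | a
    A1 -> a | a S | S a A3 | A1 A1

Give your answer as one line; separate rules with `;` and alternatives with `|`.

S -> b a S' | a S' | b A3 S' | a A1 S'; A3 -> a b | S a a | b a S | a; A1 -> a A1' | a S A1' | S a A3 A1'; S' -> a S' | ε; A1' -> A1 A1' | ε

Directly left-recursive nonterminals: S, A1.
For S: α = {a}, β = {b a, a, b A3, a A1}. Rewrite as S → β S' and S' → α S' | ε.
For A1: α = {A1}, β = {a, a S, S a A3}. Rewrite as A1 → β A1' and A1' → α A1' | ε.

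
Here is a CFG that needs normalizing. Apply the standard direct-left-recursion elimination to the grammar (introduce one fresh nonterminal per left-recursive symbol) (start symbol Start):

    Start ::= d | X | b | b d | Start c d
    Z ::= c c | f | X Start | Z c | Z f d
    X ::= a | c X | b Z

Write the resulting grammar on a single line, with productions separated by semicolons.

Left recursion appears on Start, Z.
For Start: α = {c d}, β = {d, X, b, b d}. Rewrite as Start → β Start1 and Start1 → α Start1 | ε.
For Z: α = {c, f d}, β = {c c, f, X Start}. Rewrite as Z → β Z1 and Z1 → α Z1 | ε.

Start ::= d Start1 | X Start1 | b Start1 | b d Start1; Z ::= c c Z1 | f Z1 | X Start Z1; X ::= a | c X | b Z; Start1 ::= c d Start1 | ε; Z1 ::= c Z1 | f d Z1 | ε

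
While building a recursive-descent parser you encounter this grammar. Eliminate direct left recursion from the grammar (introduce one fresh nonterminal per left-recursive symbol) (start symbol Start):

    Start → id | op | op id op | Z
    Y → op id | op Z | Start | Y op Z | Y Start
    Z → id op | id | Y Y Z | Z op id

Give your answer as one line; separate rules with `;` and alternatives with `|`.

Start → id | op | op id op | Z; Y → op id Y1 | op Z Y1 | Start Y1; Z → id op Z1 | id Z1 | Y Y Z Z1; Y1 → op Z Y1 | Start Y1 | ε; Z1 → op id Z1 | ε

Left recursion appears on Y, Z.
For Y: α = {op Z, Start}, β = {op id, op Z, Start}. Rewrite as Y → β Y1 and Y1 → α Y1 | ε.
For Z: α = {op id}, β = {id op, id, Y Y Z}. Rewrite as Z → β Z1 and Z1 → α Z1 | ε.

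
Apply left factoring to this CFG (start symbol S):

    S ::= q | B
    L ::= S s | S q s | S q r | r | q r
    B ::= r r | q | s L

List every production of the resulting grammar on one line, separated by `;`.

L has alternatives sharing prefix 'S': factor to L → S L' with L' → s | q s | q r.
L' has alternatives sharing prefix 'q': factor to L' → q L'' with L'' → s | r.

S ::= q | B; L ::= r | q r | S L'; B ::= r r | q | s L; L' ::= s | q L''; L'' ::= s | r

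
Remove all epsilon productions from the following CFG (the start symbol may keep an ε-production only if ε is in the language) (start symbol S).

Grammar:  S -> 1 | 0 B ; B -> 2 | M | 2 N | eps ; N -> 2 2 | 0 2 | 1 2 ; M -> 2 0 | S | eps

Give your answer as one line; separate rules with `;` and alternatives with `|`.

S -> 1 | 0 B | 0; B -> 2 | M | 2 N; N -> 2 2 | 0 2 | 1 2; M -> 2 0 | S

Nullable nonterminals: {B, M}.
ε ∉ L(G), so no ε-production is kept.
Expand every rule over subsets of its nullable positions: S → 0 B gives 0 B | 0.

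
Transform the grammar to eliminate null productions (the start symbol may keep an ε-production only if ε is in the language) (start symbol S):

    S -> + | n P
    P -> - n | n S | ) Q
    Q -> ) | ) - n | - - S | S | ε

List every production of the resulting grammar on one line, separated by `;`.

S -> + | n P; P -> - n | n S | ) Q | ); Q -> ) | ) - n | - - S | S

Nullable set = {Q}.
ε ∉ L(G), so no ε-production is kept.
Add the nullable-subset variants: P → ) Q gives ) Q | ).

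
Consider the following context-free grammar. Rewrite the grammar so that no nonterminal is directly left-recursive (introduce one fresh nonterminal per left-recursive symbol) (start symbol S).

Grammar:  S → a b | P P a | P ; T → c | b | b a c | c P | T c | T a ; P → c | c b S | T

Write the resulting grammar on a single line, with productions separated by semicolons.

T is directly left-recursive.
For T: α = {c, a}, β = {c, b, b a c, c P}. Rewrite as T → β T' and T' → α T' | ε.

S → a b | P P a | P; T → c T' | b T' | b a c T' | c P T'; P → c | c b S | T; T' → c T' | a T' | ε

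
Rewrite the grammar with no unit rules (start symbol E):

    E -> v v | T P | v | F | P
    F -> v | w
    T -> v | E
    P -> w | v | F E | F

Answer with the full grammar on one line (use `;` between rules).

Unit pairs: E ⇒* {F, P}; P ⇒* {F}; T ⇒* {E, F, P}.
For every A with A ⇒* B via unit rules, add B's non-unit alternatives to A; then delete every rule of the form X → Y.

E -> v v | T P | v | w | F E; F -> v | w; T -> v v | T P | v | w | F E; P -> v | w | F E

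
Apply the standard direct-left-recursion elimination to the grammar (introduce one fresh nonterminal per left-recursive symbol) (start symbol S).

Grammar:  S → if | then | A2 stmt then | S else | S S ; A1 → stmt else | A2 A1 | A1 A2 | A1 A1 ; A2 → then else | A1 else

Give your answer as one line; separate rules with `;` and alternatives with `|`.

Directly left-recursive nonterminals: S, A1.
For S: α = {else, S}, β = {if, then, A2 stmt then}. Rewrite as S → β S' and S' → α S' | ε.
For A1: α = {A2, A1}, β = {stmt else, A2 A1}. Rewrite as A1 → β A1' and A1' → α A1' | ε.

S → if S' | then S' | A2 stmt then S'; A1 → stmt else A1' | A2 A1 A1'; A2 → then else | A1 else; S' → else S' | S S' | ε; A1' → A2 A1' | A1 A1' | ε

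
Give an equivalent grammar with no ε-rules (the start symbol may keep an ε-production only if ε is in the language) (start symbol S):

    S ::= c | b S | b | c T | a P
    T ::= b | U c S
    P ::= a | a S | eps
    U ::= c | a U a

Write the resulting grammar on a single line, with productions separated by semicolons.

S ::= c | b S | b | c T | a P | a; T ::= b | U c S; P ::= a | a S; U ::= c | a U a

Nullable nonterminals: {P}.
ε ∉ L(G), so no ε-production is kept.
Add the nullable-subset variants: S → a P gives a P | a.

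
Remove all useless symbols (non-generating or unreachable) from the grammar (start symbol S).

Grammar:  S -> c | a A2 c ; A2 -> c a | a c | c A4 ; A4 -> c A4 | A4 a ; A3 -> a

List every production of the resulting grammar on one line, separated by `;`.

Generating nonterminals: {A2, A3, S}.
Reachable from S after that: {A2, S}.
Removed useless symbols: {A3, A4} and every production mentioning them.

S -> c | a A2 c; A2 -> c a | a c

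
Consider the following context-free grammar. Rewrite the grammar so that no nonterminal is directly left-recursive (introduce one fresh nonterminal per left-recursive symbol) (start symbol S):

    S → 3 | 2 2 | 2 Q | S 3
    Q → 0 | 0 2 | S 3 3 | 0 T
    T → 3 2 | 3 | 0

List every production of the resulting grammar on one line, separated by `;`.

S → 3 S' | 2 2 S' | 2 Q S'; Q → 0 | 0 2 | S 3 3 | 0 T; T → 3 2 | 3 | 0; S' → 3 S' | epsilon

S is directly left-recursive.
For S: α = {3}, β = {3, 2 2, 2 Q}. Rewrite as S → β S' and S' → α S' | ε.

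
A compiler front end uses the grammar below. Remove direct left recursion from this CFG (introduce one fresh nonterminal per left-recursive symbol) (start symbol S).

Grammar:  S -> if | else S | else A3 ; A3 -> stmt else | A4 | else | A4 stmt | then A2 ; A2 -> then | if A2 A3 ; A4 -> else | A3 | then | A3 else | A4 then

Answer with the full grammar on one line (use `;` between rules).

S -> if | else S | else A3; A3 -> stmt else | A4 | else | A4 stmt | then A2; A2 -> then | if A2 A3; A4 -> else A4' | A3 A4' | then A4' | A3 else A4'; A4' -> then A4' | ε

A4 is directly left-recursive.
For A4: α = {then}, β = {else, A3, then, A3 else}. Rewrite as A4 → β A4' and A4' → α A4' | ε.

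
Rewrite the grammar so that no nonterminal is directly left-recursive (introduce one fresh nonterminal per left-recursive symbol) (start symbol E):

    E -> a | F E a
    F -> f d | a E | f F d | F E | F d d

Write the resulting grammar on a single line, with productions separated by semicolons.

Left recursion appears on F.
For F: α = {E, d d}, β = {f d, a E, f F d}. Rewrite as F → β F' and F' → α F' | ε.

E -> a | F E a; F -> f d F' | a E F' | f F d F'; F' -> E F' | d d F' | ε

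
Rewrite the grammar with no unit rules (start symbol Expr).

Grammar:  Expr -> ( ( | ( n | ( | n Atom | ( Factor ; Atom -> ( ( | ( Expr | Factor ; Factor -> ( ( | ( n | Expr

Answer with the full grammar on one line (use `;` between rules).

Unit pairs: Atom ⇒* {Expr, Factor}; Factor ⇒* {Expr}.
For each unit pair (A, B), copy every non-unit production of B to A, then drop all unit productions.

Expr -> ( ( | ( n | ( | n Atom | ( Factor; Atom -> ( ( | ( Expr | ( n | ( | n Atom | ( Factor; Factor -> ( ( | ( n | ( | n Atom | ( Factor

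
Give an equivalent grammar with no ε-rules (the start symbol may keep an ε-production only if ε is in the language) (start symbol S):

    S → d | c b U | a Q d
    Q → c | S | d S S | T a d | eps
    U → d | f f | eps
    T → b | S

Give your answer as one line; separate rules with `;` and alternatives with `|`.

The nullable symbols are {Q, U}.
ε ∉ L(G), so no ε-production is kept.
Expand every rule over subsets of its nullable positions: S → c b U gives c b U | c b. S → a Q d gives a Q d | a d.

S → d | c b U | c b | a Q d | a d; Q → c | S | d S S | T a d; U → d | f f; T → b | S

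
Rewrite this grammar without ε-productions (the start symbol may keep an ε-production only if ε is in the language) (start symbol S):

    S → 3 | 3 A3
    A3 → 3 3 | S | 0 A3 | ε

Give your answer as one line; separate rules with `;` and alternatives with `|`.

S → 3 | 3 A3; A3 → 3 3 | S | 0 A3 | 0

Nullable nonterminals: {A3}.
ε ∉ L(G), so no ε-production is kept.
Add the nullable-subset variants: A3 → 0 A3 gives 0 A3 | 0.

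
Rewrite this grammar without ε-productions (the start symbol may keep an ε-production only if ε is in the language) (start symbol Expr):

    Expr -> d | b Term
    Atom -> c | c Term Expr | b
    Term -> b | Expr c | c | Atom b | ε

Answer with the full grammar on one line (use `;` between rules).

Expr -> d | b Term | b; Atom -> c | c Term Expr | c Expr | b; Term -> b | Expr c | c | Atom b

The nullable symbols are {Term}.
ε ∉ L(G), so no ε-production is kept.
Add the nullable-subset variants: Expr → b Term gives b Term | b. Atom → c Term Expr gives c Term Expr | c Expr.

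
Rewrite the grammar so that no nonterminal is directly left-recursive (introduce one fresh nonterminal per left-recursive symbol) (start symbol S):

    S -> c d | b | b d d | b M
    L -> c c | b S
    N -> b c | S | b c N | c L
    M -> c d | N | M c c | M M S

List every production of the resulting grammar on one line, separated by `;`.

S -> c d | b | b d d | b M; L -> c c | b S; N -> b c | S | b c N | c L; M -> c d M' | N M'; M' -> c c M' | M S M' | ε

M is directly left-recursive.
For M: α = {c c, M S}, β = {c d, N}. Rewrite as M → β M' and M' → α M' | ε.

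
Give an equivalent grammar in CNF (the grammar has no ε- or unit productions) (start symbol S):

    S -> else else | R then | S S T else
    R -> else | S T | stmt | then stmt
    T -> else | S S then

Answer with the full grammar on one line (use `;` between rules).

Introduce a nonterminal for each terminal appearing in a rule of length ≥ 2: X1 → else, X2 → then, X3 → stmt.
Binarize each right-hand side of length ≥ 3 by chaining fresh nonterminals (Y1, Y2, …): affected rules were S → S S T X1; T → S S X2.

S -> X1 X1 | R X2 | S Y1; R -> else | S T | stmt | X2 X3; T -> else | S Y3; X1 -> else; X2 -> then; X3 -> stmt; Y1 -> S Y2; Y2 -> T X1; Y3 -> S X2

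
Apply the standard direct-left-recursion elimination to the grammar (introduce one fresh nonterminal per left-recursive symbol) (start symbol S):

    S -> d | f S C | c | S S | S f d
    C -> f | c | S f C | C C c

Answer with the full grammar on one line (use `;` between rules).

S -> d S' | f S C S' | c S'; C -> f C' | c C' | S f C C'; S' -> S S' | f d S' | epsilon; C' -> C c C' | epsilon

S, C are directly left-recursive.
For S: α = {S, f d}, β = {d, f S C, c}. Rewrite as S → β S' and S' → α S' | ε.
For C: α = {C c}, β = {f, c, S f C}. Rewrite as C → β C' and C' → α C' | ε.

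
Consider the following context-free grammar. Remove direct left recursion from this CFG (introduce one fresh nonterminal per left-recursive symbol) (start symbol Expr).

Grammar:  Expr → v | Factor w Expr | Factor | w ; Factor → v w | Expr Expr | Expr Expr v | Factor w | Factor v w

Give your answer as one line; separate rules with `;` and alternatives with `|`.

Left recursion appears on Factor.
For Factor: α = {w, v w}, β = {v w, Expr Expr, Expr Expr v}. Rewrite as Factor → β Factor1 and Factor1 → α Factor1 | ε.

Expr → v | Factor w Expr | Factor | w; Factor → v w Factor1 | Expr Expr Factor1 | Expr Expr v Factor1; Factor1 → w Factor1 | v w Factor1 | ε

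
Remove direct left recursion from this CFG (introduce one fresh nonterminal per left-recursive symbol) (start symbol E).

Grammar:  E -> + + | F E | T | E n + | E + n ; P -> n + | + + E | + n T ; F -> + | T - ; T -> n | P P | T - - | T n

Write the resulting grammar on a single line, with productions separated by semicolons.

Directly left-recursive nonterminals: E, T.
For E: α = {n +, + n}, β = {+ +, F E, T}. Rewrite as E → β E' and E' → α E' | ε.
For T: α = {- -, n}, β = {n, P P}. Rewrite as T → β T' and T' → α T' | ε.

E -> + + E' | F E E' | T E'; P -> n + | + + E | + n T; F -> + | T -; T -> n T' | P P T'; E' -> n + E' | + n E' | epsilon; T' -> - - T' | n T' | epsilon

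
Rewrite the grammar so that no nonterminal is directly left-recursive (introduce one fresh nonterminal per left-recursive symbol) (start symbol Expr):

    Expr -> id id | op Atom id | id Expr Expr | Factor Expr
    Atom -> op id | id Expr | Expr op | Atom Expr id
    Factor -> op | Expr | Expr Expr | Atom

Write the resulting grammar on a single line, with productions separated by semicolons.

Expr -> id id | op Atom id | id Expr Expr | Factor Expr; Atom -> op id Atom1 | id Expr Atom1 | Expr op Atom1; Factor -> op | Expr | Expr Expr | Atom; Atom1 -> Expr id Atom1 | ε

Atom is directly left-recursive.
For Atom: α = {Expr id}, β = {op id, id Expr, Expr op}. Rewrite as Atom → β Atom1 and Atom1 → α Atom1 | ε.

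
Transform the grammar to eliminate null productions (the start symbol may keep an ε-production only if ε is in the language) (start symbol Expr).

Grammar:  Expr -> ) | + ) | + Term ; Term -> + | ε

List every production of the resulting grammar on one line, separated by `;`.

Expr -> ) | + ) | + Term | +; Term -> +

The nullable symbols are {Term}.
ε ∉ L(G), so no ε-production is kept.
Expand every rule over subsets of its nullable positions: Expr → + Term gives + Term | +.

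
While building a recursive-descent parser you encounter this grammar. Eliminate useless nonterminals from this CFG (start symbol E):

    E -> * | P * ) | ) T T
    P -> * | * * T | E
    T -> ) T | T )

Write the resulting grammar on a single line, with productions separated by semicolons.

E -> * | P * ); P -> * | E

Generating nonterminals: {E, P}.
Reachable from E after that: {E, P}.
Removed useless symbols: {T} and every production mentioning them.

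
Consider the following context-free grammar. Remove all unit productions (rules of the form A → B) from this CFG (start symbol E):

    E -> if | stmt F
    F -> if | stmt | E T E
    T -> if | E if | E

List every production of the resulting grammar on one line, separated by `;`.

Unit pairs: T ⇒* {E}.
For every A with A ⇒* B via unit rules, add B's non-unit alternatives to A; then delete every rule of the form X → Y.

E -> if | stmt F; F -> if | stmt | E T E; T -> if | stmt F | E if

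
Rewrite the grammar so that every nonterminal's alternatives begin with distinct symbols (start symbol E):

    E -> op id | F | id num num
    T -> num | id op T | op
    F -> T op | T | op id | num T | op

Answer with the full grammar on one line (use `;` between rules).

F has alternatives sharing prefix 'T': factor to F → T F' with F' → op | ε.
F has alternatives sharing prefix 'op': factor to F → op F'' with F'' → id | ε.

E -> op id | F | id num num; T -> num | id op T | op; F -> num T | T F' | op F''; F' -> op | epsilon; F'' -> id | epsilon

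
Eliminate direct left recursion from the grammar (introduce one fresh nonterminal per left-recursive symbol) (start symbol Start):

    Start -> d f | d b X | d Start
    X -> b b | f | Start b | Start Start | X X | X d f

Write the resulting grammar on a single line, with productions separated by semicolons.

Left recursion appears on X.
For X: α = {X, d f}, β = {b b, f, Start b, Start Start}. Rewrite as X → β X1 and X1 → α X1 | ε.

Start -> d f | d b X | d Start; X -> b b X1 | f X1 | Start b X1 | Start Start X1; X1 -> X X1 | d f X1 | eps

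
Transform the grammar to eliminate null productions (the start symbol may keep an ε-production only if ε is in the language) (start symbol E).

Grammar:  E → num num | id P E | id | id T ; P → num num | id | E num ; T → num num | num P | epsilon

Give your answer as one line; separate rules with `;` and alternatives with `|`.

Nullable set = {T}.
ε ∉ L(G), so no ε-production is kept.

E → num num | id P E | id | id T; P → num num | id | E num; T → num num | num P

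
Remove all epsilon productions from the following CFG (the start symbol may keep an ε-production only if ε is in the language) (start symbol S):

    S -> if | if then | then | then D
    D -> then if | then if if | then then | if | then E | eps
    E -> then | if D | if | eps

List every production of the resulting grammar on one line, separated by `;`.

S -> if | if then | then | then D; D -> then if | then if if | then then | if | then E | then; E -> then | if D | if

The nullable symbols are {D, E}.
ε ∉ L(G), so no ε-production is kept.
Add the nullable-subset variants: D → then E gives then E | then. E → if D gives if D | if.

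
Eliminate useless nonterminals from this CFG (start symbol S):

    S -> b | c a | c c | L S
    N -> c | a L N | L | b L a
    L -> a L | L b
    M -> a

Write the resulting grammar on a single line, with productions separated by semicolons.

Generating nonterminals: {M, N, S}.
Reachable from S after that: {S}.
Removed useless symbols: {L, M, N} and every production mentioning them.

S -> b | c a | c c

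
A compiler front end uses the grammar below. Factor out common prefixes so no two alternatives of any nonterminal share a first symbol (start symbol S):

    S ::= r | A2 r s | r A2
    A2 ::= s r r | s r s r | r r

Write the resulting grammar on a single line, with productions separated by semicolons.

S has alternatives sharing prefix 'r': factor to S → r S' with S' → ε | A2.
A2 has alternatives sharing prefix 's r': factor to A2 → s r A2' with A2' → r | s r.

S ::= A2 r s | r S'; A2 ::= r r | s r A2'; S' ::= ε | A2; A2' ::= r | s r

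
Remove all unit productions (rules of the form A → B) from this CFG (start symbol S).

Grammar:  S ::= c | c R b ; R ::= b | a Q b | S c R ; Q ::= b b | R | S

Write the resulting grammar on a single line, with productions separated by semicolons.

Unit pairs: Q ⇒* {R, S}.
For each unit pair (A, B), copy every non-unit production of B to A, then drop all unit productions.

S ::= c | c R b; R ::= b | a Q b | S c R; Q ::= b | a Q b | S c R | c | c R b | b b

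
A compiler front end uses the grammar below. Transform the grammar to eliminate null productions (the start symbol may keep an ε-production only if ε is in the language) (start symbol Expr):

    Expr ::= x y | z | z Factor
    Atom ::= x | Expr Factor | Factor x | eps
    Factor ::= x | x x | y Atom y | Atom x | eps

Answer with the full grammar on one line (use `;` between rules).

Expr ::= x y | z | z Factor; Atom ::= x | Expr Factor | Expr | Factor x; Factor ::= x | x x | y Atom y | y y | Atom x

Nullable nonterminals: {Atom, Factor}.
ε ∉ L(G), so no ε-production is kept.
Add the nullable-subset variants: Atom → Expr Factor gives Expr Factor | Expr. Factor → y Atom y gives y Atom y | y y.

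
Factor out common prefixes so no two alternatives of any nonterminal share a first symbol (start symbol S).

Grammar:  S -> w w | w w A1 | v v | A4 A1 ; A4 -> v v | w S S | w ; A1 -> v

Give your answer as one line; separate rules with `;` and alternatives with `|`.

S has alternatives sharing prefix 'w w': factor to S → w w S' with S' → ε | A1.
A4 has alternatives sharing prefix 'w': factor to A4 → w A4' with A4' → S S | ε.

S -> v v | A4 A1 | w w S'; A4 -> v v | w A4'; A1 -> v; S' -> ε | A1; A4' -> S S | ε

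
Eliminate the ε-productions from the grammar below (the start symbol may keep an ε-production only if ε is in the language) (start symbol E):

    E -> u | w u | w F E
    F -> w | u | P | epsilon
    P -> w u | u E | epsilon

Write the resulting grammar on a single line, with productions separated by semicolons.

E -> u | w u | w F E | w E; F -> w | u | P; P -> w u | u E

The nullable symbols are {F, P}.
ε ∉ L(G), so no ε-production is kept.
Expand every rule over subsets of its nullable positions: E → w F E gives w F E | w E.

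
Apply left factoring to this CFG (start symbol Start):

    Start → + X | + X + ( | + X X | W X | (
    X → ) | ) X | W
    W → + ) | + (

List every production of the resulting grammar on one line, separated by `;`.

Start has alternatives sharing prefix '+ X': factor to Start → + X Start1 with Start1 → ε | + ( | X.
X has alternatives sharing prefix ')': factor to X → ) X1 with X1 → ε | X.
W has alternatives sharing prefix '+': factor to W → + W1 with W1 → ) | (.

Start → W X | ( | + X Start1; X → W | ) X1; W → + W1; Start1 → ε | + ( | X; X1 → ε | X; W1 → ) | (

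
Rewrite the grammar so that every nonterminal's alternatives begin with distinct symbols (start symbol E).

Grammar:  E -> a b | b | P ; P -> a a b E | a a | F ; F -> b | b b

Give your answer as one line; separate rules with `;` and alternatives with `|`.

P has alternatives sharing prefix 'a a': factor to P → a a P' with P' → b E | ε.
F has alternatives sharing prefix 'b': factor to F → b F' with F' → ε | b.

E -> a b | b | P; P -> F | a a P'; F -> b F'; P' -> b E | ε; F' -> ε | b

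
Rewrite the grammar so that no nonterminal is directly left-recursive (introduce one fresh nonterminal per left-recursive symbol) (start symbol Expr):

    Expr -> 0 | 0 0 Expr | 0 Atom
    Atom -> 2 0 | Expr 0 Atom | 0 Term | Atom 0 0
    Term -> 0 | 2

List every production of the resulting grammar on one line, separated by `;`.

Expr -> 0 | 0 0 Expr | 0 Atom; Atom -> 2 0 Atom1 | Expr 0 Atom Atom1 | 0 Term Atom1; Term -> 0 | 2; Atom1 -> 0 0 Atom1 | eps

Left recursion appears on Atom.
For Atom: α = {0 0}, β = {2 0, Expr 0 Atom, 0 Term}. Rewrite as Atom → β Atom1 and Atom1 → α Atom1 | ε.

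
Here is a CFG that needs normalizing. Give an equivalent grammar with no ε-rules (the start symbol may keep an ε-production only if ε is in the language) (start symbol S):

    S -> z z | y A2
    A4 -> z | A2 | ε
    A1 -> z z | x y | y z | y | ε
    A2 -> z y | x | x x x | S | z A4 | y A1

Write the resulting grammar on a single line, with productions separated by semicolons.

Nullable nonterminals: {A1, A4}.
ε ∉ L(G), so no ε-production is kept.
Expand every rule over subsets of its nullable positions: A2 → z A4 gives z A4 | z. A2 → y A1 gives y A1 | y.

S -> z z | y A2; A4 -> z | A2; A1 -> z z | x y | y z | y; A2 -> z y | x | x x x | S | z A4 | z | y A1 | y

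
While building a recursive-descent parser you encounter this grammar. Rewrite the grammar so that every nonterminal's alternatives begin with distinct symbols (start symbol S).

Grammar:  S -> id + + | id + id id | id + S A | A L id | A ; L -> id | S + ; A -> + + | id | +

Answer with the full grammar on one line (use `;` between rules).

S -> id + S' | A S''; L -> id | S +; A -> id | + A'; S' -> + | id id | S A; S'' -> L id | ε; A' -> + | ε

S has alternatives sharing prefix 'id +': factor to S → id + S' with S' → + | id id | S A.
S has alternatives sharing prefix 'A': factor to S → A S'' with S'' → L id | ε.
A has alternatives sharing prefix '+': factor to A → + A' with A' → + | ε.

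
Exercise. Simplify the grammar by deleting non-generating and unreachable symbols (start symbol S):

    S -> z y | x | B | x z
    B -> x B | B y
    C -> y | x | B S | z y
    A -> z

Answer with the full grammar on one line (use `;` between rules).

S -> z y | x | x z

Generating nonterminals: {A, C, S}.
Reachable from S after that: {S}.
Removed useless symbols: {A, B, C} and every production mentioning them.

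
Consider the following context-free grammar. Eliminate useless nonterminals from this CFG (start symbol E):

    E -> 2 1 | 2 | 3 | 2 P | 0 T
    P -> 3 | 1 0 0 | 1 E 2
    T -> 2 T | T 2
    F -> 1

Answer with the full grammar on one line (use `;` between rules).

E -> 2 1 | 2 | 3 | 2 P; P -> 3 | 1 0 0 | 1 E 2

Generating nonterminals: {E, F, P}.
Reachable from E after that: {E, P}.
Removed useless symbols: {F, T} and every production mentioning them.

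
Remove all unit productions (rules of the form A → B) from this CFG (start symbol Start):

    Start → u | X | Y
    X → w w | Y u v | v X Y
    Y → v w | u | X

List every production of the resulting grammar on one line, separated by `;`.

Unit pairs: Start ⇒* {X, Y}; Y ⇒* {X}.
Replace each nonterminal's rules with the union of the non-unit rules of every nonterminal it unit-derives.

Start → u | w w | Y u v | v X Y | v w; X → w w | Y u v | v X Y; Y → w w | Y u v | v X Y | v w | u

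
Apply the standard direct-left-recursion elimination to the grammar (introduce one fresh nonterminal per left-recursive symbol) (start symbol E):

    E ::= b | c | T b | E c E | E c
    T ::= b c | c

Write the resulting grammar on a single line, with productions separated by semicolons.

Directly left-recursive nonterminal: E.
For E: α = {c E, c}, β = {b, c, T b}. Rewrite as E → β E' and E' → α E' | ε.

E ::= b E' | c E' | T b E'; T ::= b c | c; E' ::= c E E' | c E' | ε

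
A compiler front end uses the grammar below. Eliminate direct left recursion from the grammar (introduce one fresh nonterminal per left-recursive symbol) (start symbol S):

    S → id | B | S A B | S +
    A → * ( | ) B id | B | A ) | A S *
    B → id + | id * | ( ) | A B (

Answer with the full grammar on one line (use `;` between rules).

S → id S' | B S'; A → * ( A' | ) B id A' | B A'; B → id + | id * | ( ) | A B (; S' → A B S' | + S' | ε; A' → ) A' | S * A' | ε

Directly left-recursive nonterminals: S, A.
For S: α = {A B, +}, β = {id, B}. Rewrite as S → β S' and S' → α S' | ε.
For A: α = {), S *}, β = {* (, ) B id, B}. Rewrite as A → β A' and A' → α A' | ε.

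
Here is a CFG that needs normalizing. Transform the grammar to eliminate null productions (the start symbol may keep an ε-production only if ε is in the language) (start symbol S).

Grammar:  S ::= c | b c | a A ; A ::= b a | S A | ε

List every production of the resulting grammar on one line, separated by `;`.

The nullable symbols are {A}.
ε ∉ L(G), so no ε-production is kept.
Add the nullable-subset variants: S → a A gives a A | a. A → S A gives S A | S.

S ::= c | b c | a A | a; A ::= b a | S A | S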